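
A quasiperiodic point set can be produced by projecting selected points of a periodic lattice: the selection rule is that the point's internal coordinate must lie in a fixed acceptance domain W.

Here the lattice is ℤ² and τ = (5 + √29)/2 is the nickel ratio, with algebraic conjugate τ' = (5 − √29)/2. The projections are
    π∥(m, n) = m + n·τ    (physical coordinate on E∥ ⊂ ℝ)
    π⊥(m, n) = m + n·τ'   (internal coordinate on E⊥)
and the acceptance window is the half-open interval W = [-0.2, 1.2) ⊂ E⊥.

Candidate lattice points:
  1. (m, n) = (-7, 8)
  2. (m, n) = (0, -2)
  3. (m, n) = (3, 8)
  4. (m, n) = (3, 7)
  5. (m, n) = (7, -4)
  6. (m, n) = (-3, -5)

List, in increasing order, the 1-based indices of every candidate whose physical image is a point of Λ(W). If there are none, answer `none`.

2

τ' = (5−√29)/2 ≈ -0.192582.
[1] lift (-7,8): star map gives -8.540659; window check -0.2 ≤ -8.540659 < 1.2 is false → out
[2] lift (0,-2): star map gives 0.385165; window check -0.2 ≤ 0.385165 < 1.2 is true → IN Λ
[3] lift (3,8): star map gives 1.459341; window check -0.2 ≤ 1.459341 < 1.2 is false → out
[4] lift (3,7): star map gives 1.651923; window check -0.2 ≤ 1.651923 < 1.2 is false → out
[5] lift (7,-4): star map gives 7.770330; window check -0.2 ≤ 7.770330 < 1.2 is false → out
[6] lift (-3,-5): star map gives -2.037088; window check -0.2 ≤ -2.037088 < 1.2 is false → out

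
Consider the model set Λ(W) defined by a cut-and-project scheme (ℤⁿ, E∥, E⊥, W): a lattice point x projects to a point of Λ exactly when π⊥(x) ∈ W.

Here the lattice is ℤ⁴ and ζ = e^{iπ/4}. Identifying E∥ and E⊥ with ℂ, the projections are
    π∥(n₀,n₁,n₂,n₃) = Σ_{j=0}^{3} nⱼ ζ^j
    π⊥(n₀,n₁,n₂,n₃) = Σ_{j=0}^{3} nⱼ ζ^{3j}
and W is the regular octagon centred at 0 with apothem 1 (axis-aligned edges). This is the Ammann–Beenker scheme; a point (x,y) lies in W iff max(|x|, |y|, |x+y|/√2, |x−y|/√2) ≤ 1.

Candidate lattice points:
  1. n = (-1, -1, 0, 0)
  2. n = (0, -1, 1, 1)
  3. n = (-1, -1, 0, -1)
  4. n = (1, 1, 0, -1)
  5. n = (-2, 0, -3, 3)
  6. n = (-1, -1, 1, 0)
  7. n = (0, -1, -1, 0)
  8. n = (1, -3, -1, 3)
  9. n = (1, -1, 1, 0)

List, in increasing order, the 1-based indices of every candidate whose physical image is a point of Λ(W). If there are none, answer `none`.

1, 4, 7

π⊥(n) = n₀ + n₁ζ³ + n₂ζ⁶ + n₃ζ⁹ where ζ = e^{iπ/4}.
candidate 1: n = (-1, -1, 0, 0) → π⊥ ≈ (-0.29289, -0.70711); max(|x|,|y|,|x±y|/√2) = 0.70711 ≤ 1 ⇒ ∈ W
candidate 2: n = (0, -1, 1, 1) → π⊥ ≈ (+1.41421, -1.00000); max(|x|,|y|,|x±y|/√2) = 1.70711 > 1 ⇒ ∉ W
candidate 3: n = (-1, -1, 0, -1) → π⊥ ≈ (-1.00000, -1.41421); max(|x|,|y|,|x±y|/√2) = 1.70711 > 1 ⇒ ∉ W
candidate 4: n = (1, 1, 0, -1) → π⊥ ≈ (-0.41421, +0.00000); max(|x|,|y|,|x±y|/√2) = 0.41421 ≤ 1 ⇒ ∈ W
candidate 5: n = (-2, 0, -3, 3) → π⊥ ≈ (+0.12132, +5.12132); max(|x|,|y|,|x±y|/√2) = 5.12132 > 1 ⇒ ∉ W
candidate 6: n = (-1, -1, 1, 0) → π⊥ ≈ (-0.29289, -1.70711); max(|x|,|y|,|x±y|/√2) = 1.70711 > 1 ⇒ ∉ W
candidate 7: n = (0, -1, -1, 0) → π⊥ ≈ (+0.70711, +0.29289); max(|x|,|y|,|x±y|/√2) = 0.70711 ≤ 1 ⇒ ∈ W
candidate 8: n = (1, -3, -1, 3) → π⊥ ≈ (+5.24264, +1.00000); max(|x|,|y|,|x±y|/√2) = 5.24264 > 1 ⇒ ∉ W
candidate 9: n = (1, -1, 1, 0) → π⊥ ≈ (+1.70711, -1.70711); max(|x|,|y|,|x±y|/√2) = 2.41421 > 1 ⇒ ∉ W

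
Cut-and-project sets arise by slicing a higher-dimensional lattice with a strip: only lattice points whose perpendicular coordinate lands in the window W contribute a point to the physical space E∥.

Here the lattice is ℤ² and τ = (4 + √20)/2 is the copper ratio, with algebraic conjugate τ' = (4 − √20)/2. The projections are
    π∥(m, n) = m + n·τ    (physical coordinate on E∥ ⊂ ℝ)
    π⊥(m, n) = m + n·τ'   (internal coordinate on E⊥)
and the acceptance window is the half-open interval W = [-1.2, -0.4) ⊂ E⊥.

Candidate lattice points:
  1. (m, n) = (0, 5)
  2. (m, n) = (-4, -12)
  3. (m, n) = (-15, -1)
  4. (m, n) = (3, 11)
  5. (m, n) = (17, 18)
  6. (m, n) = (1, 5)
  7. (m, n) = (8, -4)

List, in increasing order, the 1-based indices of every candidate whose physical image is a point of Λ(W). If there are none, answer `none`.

1, 2

Numerically τ ≈ 4.236068 and τ' = −1/τ ≈ -0.236068.
candidate 1: (m,n)=(0,5) → π∥ = 0+5·τ ≈ 21.180340, π⊥ = 0+5·τ' ≈ -1.180340 ∈ [-1.2, -0.4) ⇒ IN Λ
candidate 2: (m,n)=(-4,-12) → π∥ = -4-12·τ ≈ -54.832816, π⊥ = -4-12·τ' ≈ -1.167184 ∈ [-1.2, -0.4) ⇒ IN Λ
candidate 3: (m,n)=(-15,-1) → π∥ = -15-1·τ ≈ -19.236068, π⊥ = -15-1·τ' ≈ -14.763932 ∉ [-1.2, -0.4) ⇒ out
candidate 4: (m,n)=(3,11) → π∥ = 3+11·τ ≈ 49.596748, π⊥ = 3+11·τ' ≈ 0.403252 ∉ [-1.2, -0.4) ⇒ out
candidate 5: (m,n)=(17,18) → π∥ = 17+18·τ ≈ 93.249224, π⊥ = 17+18·τ' ≈ 12.750776 ∉ [-1.2, -0.4) ⇒ out
candidate 6: (m,n)=(1,5) → π∥ = 1+5·τ ≈ 22.180340, π⊥ = 1+5·τ' ≈ -0.180340 ∉ [-1.2, -0.4) ⇒ out
candidate 7: (m,n)=(8,-4) → π∥ = 8-4·τ ≈ -8.944272, π⊥ = 8-4·τ' ≈ 8.944272 ∉ [-1.2, -0.4) ⇒ out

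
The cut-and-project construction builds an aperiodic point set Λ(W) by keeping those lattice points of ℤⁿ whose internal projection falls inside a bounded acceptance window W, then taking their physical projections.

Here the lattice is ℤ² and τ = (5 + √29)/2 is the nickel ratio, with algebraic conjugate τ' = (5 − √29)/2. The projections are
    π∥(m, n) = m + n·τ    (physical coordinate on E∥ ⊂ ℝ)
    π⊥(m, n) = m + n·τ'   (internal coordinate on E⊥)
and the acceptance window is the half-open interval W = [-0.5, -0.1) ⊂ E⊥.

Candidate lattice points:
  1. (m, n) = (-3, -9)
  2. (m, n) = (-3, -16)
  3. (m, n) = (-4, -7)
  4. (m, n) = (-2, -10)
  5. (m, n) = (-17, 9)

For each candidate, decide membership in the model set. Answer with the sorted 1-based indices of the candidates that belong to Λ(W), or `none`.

none

Compute τ' = (5−√29)/2 = -0.1926, so π⊥(m,n) = m -0.1926·n.
#1 (-3,-9): internal coord -3 + (-9)·τ' = -1.2668; -1.2668 ∉ [-0.5, -0.1) → out
#2 (-3,-16): internal coord -3 + (-16)·τ' = +0.0813; +0.0813 ∉ [-0.5, -0.1) → out
#3 (-4,-7): internal coord -4 + (-7)·τ' = -2.6519; -2.6519 ∉ [-0.5, -0.1) → out
#4 (-2,-10): internal coord -2 + (-10)·τ' = -0.0742; -0.0742 ∉ [-0.5, -0.1) → out
#5 (-17,9): internal coord -17 + (9)·τ' = -18.7332; -18.7332 ∉ [-0.5, -0.1) → out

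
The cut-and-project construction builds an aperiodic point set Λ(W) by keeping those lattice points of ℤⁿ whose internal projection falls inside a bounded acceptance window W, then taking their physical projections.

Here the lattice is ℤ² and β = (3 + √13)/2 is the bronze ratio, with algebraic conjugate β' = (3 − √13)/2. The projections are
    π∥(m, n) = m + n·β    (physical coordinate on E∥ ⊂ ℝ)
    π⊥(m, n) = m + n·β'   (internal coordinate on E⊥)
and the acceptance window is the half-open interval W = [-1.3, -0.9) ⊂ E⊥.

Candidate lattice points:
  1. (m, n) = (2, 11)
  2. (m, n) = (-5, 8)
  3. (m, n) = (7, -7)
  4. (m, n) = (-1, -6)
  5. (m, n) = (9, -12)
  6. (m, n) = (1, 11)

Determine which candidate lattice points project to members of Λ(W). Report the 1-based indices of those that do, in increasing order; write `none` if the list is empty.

Numerically β ≈ 3.30278 and β' = −1/β ≈ -0.30278.
[1] lift (2,11): star map gives -1.33053; window check -1.3 ≤ -1.33053 < -0.9 is false → out
[2] lift (-5,8): star map gives -7.42221; window check -1.3 ≤ -7.42221 < -0.9 is false → out
[3] lift (7,-7): star map gives 9.11943; window check -1.3 ≤ 9.11943 < -0.9 is false → out
[4] lift (-1,-6): star map gives 0.81665; window check -1.3 ≤ 0.81665 < -0.9 is false → out
[5] lift (9,-12): star map gives 12.63331; window check -1.3 ≤ 12.63331 < -0.9 is false → out
[6] lift (1,11): star map gives -2.33053; window check -1.3 ≤ -2.33053 < -0.9 is false → out

none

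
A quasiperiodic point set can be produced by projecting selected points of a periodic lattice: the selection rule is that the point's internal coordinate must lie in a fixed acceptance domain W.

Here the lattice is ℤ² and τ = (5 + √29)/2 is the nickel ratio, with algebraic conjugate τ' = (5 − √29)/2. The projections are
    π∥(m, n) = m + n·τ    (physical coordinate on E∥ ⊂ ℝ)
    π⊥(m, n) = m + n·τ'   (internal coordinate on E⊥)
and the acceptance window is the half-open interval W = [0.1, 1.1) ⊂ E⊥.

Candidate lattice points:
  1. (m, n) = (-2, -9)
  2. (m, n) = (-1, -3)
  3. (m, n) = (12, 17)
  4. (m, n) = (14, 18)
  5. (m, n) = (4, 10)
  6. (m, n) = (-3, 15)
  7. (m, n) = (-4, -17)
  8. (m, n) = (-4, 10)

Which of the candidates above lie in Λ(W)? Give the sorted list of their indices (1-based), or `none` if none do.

none

Compute τ' = (5−√29)/2 = -0.192582, so π⊥(m,n) = m -0.192582·n.
#1 (-2,-9): internal coord -2 + (-9)·τ' = -0.266758; -0.266758 ∉ [0.1, 1.1) → out
#2 (-1,-3): internal coord -1 + (-3)·τ' = -0.422253; -0.422253 ∉ [0.1, 1.1) → out
#3 (12,17): internal coord 12 + (17)·τ' = +8.726099; +8.726099 ∉ [0.1, 1.1) → out
#4 (14,18): internal coord 14 + (18)·τ' = +10.533517; +10.533517 ∉ [0.1, 1.1) → out
#5 (4,10): internal coord 4 + (10)·τ' = +2.074176; +2.074176 ∉ [0.1, 1.1) → out
#6 (-3,15): internal coord -3 + (15)·τ' = -5.888736; -5.888736 ∉ [0.1, 1.1) → out
#7 (-4,-17): internal coord -4 + (-17)·τ' = -0.726099; -0.726099 ∉ [0.1, 1.1) → out
#8 (-4,10): internal coord -4 + (10)·τ' = -5.925824; -5.925824 ∉ [0.1, 1.1) → out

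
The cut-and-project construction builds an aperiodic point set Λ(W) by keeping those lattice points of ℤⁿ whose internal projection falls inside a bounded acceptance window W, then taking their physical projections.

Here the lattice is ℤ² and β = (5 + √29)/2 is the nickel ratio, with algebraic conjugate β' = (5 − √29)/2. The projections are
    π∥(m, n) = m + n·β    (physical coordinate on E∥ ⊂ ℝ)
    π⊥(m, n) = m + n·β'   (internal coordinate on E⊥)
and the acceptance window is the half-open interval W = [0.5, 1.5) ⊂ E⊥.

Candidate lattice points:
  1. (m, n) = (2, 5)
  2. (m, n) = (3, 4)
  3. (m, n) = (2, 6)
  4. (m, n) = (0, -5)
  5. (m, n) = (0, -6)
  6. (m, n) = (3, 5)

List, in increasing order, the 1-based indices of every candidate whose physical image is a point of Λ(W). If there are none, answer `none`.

1, 3, 4, 5

Numerically β ≈ 5.1926 and β' = −1/β ≈ -0.1926.
candidate 1: (m,n)=(2,5) → π∥ = 2+5·β ≈ 27.9629, π⊥ = 2+5·β' ≈ 1.0371 ∈ [0.5, 1.5) ⇒ IN Λ
candidate 2: (m,n)=(3,4) → π∥ = 3+4·β ≈ 23.7703, π⊥ = 3+4·β' ≈ 2.2297 ∉ [0.5, 1.5) ⇒ out
candidate 3: (m,n)=(2,6) → π∥ = 2+6·β ≈ 33.1555, π⊥ = 2+6·β' ≈ 0.8445 ∈ [0.5, 1.5) ⇒ IN Λ
candidate 4: (m,n)=(0,-5) → π∥ = 0-5·β ≈ -25.9629, π⊥ = 0-5·β' ≈ 0.9629 ∈ [0.5, 1.5) ⇒ IN Λ
candidate 5: (m,n)=(0,-6) → π∥ = 0-6·β ≈ -31.1555, π⊥ = 0-6·β' ≈ 1.1555 ∈ [0.5, 1.5) ⇒ IN Λ
candidate 6: (m,n)=(3,5) → π∥ = 3+5·β ≈ 28.9629, π⊥ = 3+5·β' ≈ 2.0371 ∉ [0.5, 1.5) ⇒ out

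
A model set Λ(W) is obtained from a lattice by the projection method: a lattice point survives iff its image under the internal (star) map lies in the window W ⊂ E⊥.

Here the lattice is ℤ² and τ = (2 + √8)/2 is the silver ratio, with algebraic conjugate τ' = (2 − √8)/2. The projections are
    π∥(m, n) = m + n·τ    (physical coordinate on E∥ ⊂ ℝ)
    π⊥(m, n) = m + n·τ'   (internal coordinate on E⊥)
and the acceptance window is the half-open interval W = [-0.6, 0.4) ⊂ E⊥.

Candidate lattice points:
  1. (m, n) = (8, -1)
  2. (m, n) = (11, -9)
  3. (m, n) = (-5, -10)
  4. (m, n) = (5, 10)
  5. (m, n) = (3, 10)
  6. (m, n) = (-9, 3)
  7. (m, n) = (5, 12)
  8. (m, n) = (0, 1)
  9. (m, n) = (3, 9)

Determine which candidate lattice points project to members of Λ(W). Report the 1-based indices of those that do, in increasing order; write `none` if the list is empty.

7, 8

τ' = (2−√8)/2 ≈ -0.4142.
candidate 1: (m,n)=(8,-1) → π∥ = 8-1·τ ≈ 5.5858, π⊥ = 8-1·τ' ≈ 8.4142 ∉ [-0.6, 0.4) ⇒ out
candidate 2: (m,n)=(11,-9) → π∥ = 11-9·τ ≈ -10.7279, π⊥ = 11-9·τ' ≈ 14.7279 ∉ [-0.6, 0.4) ⇒ out
candidate 3: (m,n)=(-5,-10) → π∥ = -5-10·τ ≈ -29.1421, π⊥ = -5-10·τ' ≈ -0.8579 ∉ [-0.6, 0.4) ⇒ out
candidate 4: (m,n)=(5,10) → π∥ = 5+10·τ ≈ 29.1421, π⊥ = 5+10·τ' ≈ 0.8579 ∉ [-0.6, 0.4) ⇒ out
candidate 5: (m,n)=(3,10) → π∥ = 3+10·τ ≈ 27.1421, π⊥ = 3+10·τ' ≈ -1.1421 ∉ [-0.6, 0.4) ⇒ out
candidate 6: (m,n)=(-9,3) → π∥ = -9+3·τ ≈ -1.7574, π⊥ = -9+3·τ' ≈ -10.2426 ∉ [-0.6, 0.4) ⇒ out
candidate 7: (m,n)=(5,12) → π∥ = 5+12·τ ≈ 33.9706, π⊥ = 5+12·τ' ≈ 0.0294 ∈ [-0.6, 0.4) ⇒ IN Λ
candidate 8: (m,n)=(0,1) → π∥ = 0+1·τ ≈ 2.4142, π⊥ = 0+1·τ' ≈ -0.4142 ∈ [-0.6, 0.4) ⇒ IN Λ
candidate 9: (m,n)=(3,9) → π∥ = 3+9·τ ≈ 24.7279, π⊥ = 3+9·τ' ≈ -0.7279 ∉ [-0.6, 0.4) ⇒ out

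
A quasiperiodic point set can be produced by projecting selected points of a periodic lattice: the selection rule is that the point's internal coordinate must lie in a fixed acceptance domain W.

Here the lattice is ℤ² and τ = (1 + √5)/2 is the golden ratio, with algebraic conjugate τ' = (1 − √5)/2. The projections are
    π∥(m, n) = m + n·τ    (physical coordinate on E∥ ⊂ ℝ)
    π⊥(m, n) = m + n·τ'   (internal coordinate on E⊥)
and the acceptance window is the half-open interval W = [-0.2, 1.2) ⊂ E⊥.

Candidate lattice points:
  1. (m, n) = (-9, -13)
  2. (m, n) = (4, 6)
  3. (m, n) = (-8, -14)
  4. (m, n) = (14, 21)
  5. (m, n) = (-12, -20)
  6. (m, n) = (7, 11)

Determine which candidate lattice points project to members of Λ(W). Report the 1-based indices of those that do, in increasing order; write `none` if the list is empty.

τ' = (1−√5)/2 ≈ -0.618034.
#1 (-9,-13): internal coord -9 + (-13)·τ' = -0.965558; -0.965558 ∉ [-0.2, 1.2) → out
#2 (4,6): internal coord 4 + (6)·τ' = +0.291796; +0.291796 ∈ [-0.2, 1.2) → IN Λ
#3 (-8,-14): internal coord -8 + (-14)·τ' = +0.652476; +0.652476 ∈ [-0.2, 1.2) → IN Λ
#4 (14,21): internal coord 14 + (21)·τ' = +1.021286; +1.021286 ∈ [-0.2, 1.2) → IN Λ
#5 (-12,-20): internal coord -12 + (-20)·τ' = +0.360680; +0.360680 ∈ [-0.2, 1.2) → IN Λ
#6 (7,11): internal coord 7 + (11)·τ' = +0.201626; +0.201626 ∈ [-0.2, 1.2) → IN Λ

2, 3, 4, 5, 6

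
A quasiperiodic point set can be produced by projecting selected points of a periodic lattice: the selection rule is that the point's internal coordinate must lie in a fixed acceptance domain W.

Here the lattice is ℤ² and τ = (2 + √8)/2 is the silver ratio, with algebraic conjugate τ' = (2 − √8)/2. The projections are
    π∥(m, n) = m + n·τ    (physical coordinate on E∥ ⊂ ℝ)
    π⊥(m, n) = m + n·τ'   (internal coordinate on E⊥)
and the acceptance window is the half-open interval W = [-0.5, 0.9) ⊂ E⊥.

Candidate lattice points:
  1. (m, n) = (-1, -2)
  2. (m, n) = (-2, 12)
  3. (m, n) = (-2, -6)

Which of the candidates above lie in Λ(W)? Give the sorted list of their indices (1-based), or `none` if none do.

1, 3

τ' = (2−√8)/2 ≈ -0.41421.
#1 (-1,-2): internal coord -1 + (-2)·τ' = -0.17157; -0.17157 ∈ [-0.5, 0.9) → IN Λ
#2 (-2,12): internal coord -2 + (12)·τ' = -6.97056; -6.97056 ∉ [-0.5, 0.9) → out
#3 (-2,-6): internal coord -2 + (-6)·τ' = +0.48528; +0.48528 ∈ [-0.5, 0.9) → IN Λ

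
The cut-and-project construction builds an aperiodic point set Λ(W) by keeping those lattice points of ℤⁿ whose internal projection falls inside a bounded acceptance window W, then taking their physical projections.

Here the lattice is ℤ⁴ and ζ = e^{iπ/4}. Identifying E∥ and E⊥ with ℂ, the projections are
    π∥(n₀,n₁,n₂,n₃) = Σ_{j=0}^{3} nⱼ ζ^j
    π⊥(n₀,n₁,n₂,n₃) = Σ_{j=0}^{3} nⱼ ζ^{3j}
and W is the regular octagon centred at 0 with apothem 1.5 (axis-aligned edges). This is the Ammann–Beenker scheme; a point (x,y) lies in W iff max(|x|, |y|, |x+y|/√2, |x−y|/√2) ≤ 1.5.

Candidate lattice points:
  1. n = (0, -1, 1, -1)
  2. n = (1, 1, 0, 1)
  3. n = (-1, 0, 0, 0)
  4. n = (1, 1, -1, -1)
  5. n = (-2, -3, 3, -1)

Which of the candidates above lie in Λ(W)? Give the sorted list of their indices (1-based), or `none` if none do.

π⊥(n) = n₀ + n₁ζ³ + n₂ζ⁶ + n₃ζ⁹ where ζ = e^{iπ/4}.
candidate 1: n = (0, -1, 1, -1) → π⊥ ≈ (+0.00000, -2.41421); max(|x|,|y|,|x±y|/√2) = 2.41421 > 1.5 ⇒ ∉ W
candidate 2: n = (1, 1, 0, 1) → π⊥ ≈ (+1.00000, +1.41421); max(|x|,|y|,|x±y|/√2) = 1.70711 > 1.5 ⇒ ∉ W
candidate 3: n = (-1, 0, 0, 0) → π⊥ ≈ (-1.00000, +0.00000); max(|x|,|y|,|x±y|/√2) = 1.00000 ≤ 1.5 ⇒ ∈ W
candidate 4: n = (1, 1, -1, -1) → π⊥ ≈ (-0.41421, +1.00000); max(|x|,|y|,|x±y|/√2) = 1.00000 ≤ 1.5 ⇒ ∈ W
candidate 5: n = (-2, -3, 3, -1) → π⊥ ≈ (-0.58579, -5.82843); max(|x|,|y|,|x±y|/√2) = 5.82843 > 1.5 ⇒ ∉ W

3, 4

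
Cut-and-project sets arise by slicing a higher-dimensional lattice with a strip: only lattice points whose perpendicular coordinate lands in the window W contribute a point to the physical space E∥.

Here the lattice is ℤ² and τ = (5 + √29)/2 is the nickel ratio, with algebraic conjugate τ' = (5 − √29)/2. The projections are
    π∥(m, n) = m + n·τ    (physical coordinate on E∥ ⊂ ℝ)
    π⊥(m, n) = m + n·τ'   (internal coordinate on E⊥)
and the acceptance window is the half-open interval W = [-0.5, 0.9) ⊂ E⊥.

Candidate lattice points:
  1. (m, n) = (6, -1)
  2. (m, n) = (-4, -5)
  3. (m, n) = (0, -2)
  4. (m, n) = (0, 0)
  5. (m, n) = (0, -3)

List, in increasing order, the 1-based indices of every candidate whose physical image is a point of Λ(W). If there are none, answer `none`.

3, 4, 5

Compute τ' = (5−√29)/2 = -0.1926, so π⊥(m,n) = m -0.1926·n.
[1] lift (6,-1): star map gives 6.1926; window check -0.5 ≤ 6.1926 < 0.9 is false → out
[2] lift (-4,-5): star map gives -3.0371; window check -0.5 ≤ -3.0371 < 0.9 is false → out
[3] lift (0,-2): star map gives 0.3852; window check -0.5 ≤ 0.3852 < 0.9 is true → IN Λ
[4] lift (0,0): star map gives 0.0000; window check -0.5 ≤ 0.0000 < 0.9 is true → IN Λ
[5] lift (0,-3): star map gives 0.5777; window check -0.5 ≤ 0.5777 < 0.9 is true → IN Λ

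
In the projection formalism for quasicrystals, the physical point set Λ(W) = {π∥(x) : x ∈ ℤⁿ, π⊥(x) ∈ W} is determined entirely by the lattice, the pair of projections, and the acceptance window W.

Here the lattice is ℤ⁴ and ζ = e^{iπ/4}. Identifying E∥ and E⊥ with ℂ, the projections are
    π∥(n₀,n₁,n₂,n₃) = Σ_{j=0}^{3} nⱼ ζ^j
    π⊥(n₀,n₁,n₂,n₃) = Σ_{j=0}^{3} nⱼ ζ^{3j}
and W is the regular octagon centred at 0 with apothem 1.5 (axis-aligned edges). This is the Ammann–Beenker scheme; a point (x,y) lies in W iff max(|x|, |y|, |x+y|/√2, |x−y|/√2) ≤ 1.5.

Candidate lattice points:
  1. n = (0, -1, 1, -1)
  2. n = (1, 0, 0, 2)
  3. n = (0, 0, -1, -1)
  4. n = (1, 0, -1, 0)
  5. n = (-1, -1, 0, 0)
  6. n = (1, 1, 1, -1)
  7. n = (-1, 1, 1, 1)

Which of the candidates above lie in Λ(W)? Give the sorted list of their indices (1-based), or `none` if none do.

Internal map: ζ^{3j} for j=0..3 gives (1,0), (−√2/2,√2/2), (0,−1), (√2/2,√2/2).
#1 (0, -1, 1, -1): internal (0.00000, -2.41421); octagon support 2.41421 vs apothem 1.5 → ∉ W
#2 (1, 0, 0, 2): internal (2.41421, 1.41421); octagon support 2.70711 vs apothem 1.5 → ∉ W
#3 (0, 0, -1, -1): internal (-0.70711, 0.29289); octagon support 0.70711 vs apothem 1.5 → ∈ W
#4 (1, 0, -1, 0): internal (1.00000, 1.00000); octagon support 1.41421 vs apothem 1.5 → ∈ W
#5 (-1, -1, 0, 0): internal (-0.29289, -0.70711); octagon support 0.70711 vs apothem 1.5 → ∈ W
#6 (1, 1, 1, -1): internal (-0.41421, -1.00000); octagon support 1.00000 vs apothem 1.5 → ∈ W
#7 (-1, 1, 1, 1): internal (-1.00000, 0.41421); octagon support 1.00000 vs apothem 1.5 → ∈ W

3, 4, 5, 6, 7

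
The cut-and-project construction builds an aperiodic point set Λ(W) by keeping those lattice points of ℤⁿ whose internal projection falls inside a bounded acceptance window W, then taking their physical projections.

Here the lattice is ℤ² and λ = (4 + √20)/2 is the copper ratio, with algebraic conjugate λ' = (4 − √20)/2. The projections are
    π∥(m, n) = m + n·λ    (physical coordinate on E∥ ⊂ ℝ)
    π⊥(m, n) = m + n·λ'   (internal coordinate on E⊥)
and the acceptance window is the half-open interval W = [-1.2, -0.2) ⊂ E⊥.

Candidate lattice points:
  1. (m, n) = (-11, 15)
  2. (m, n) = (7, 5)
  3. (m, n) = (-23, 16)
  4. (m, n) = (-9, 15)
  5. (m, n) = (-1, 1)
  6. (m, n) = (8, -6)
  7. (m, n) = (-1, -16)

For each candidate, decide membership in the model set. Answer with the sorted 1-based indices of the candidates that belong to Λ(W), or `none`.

none

Numerically λ ≈ 4.2361 and λ' = −1/λ ≈ -0.2361.
#1 (-11,15): internal coord -11 + (15)·λ' = -14.5410; -14.5410 ∉ [-1.2, -0.2) → out
#2 (7,5): internal coord 7 + (5)·λ' = +5.8197; +5.8197 ∉ [-1.2, -0.2) → out
#3 (-23,16): internal coord -23 + (16)·λ' = -26.7771; -26.7771 ∉ [-1.2, -0.2) → out
#4 (-9,15): internal coord -9 + (15)·λ' = -12.5410; -12.5410 ∉ [-1.2, -0.2) → out
#5 (-1,1): internal coord -1 + (1)·λ' = -1.2361; -1.2361 ∉ [-1.2, -0.2) → out
#6 (8,-6): internal coord 8 + (-6)·λ' = +9.4164; +9.4164 ∉ [-1.2, -0.2) → out
#7 (-1,-16): internal coord -1 + (-16)·λ' = +2.7771; +2.7771 ∉ [-1.2, -0.2) → out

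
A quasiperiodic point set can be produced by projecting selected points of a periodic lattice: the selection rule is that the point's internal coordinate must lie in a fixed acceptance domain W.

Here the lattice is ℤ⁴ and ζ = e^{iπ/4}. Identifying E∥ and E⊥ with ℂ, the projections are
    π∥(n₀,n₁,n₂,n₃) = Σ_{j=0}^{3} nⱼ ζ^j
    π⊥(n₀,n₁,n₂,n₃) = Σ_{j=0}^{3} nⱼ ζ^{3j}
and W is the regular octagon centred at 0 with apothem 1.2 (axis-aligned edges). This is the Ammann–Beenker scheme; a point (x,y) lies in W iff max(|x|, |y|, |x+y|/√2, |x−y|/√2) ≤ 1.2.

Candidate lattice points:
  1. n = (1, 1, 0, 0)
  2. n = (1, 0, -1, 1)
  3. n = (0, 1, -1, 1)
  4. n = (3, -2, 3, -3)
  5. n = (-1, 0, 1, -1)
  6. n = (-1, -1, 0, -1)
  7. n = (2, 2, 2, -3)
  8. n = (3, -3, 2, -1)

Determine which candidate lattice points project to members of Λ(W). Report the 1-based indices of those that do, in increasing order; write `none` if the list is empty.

1

With ζ = e^{iπ/4} the internal vectors are ζ^0,ζ^3,ζ^6,ζ^9.
candidate 1: n = (1, 1, 0, 0) → π⊥ ≈ (+0.29289, +0.70711); max(|x|,|y|,|x±y|/√2) = 0.70711 ≤ 1.2 ⇒ ∈ W
candidate 2: n = (1, 0, -1, 1) → π⊥ ≈ (+1.70711, +1.70711); max(|x|,|y|,|x±y|/√2) = 2.41421 > 1.2 ⇒ ∉ W
candidate 3: n = (0, 1, -1, 1) → π⊥ ≈ (+0.00000, +2.41421); max(|x|,|y|,|x±y|/√2) = 2.41421 > 1.2 ⇒ ∉ W
candidate 4: n = (3, -2, 3, -3) → π⊥ ≈ (+2.29289, -6.53553); max(|x|,|y|,|x±y|/√2) = 6.53553 > 1.2 ⇒ ∉ W
candidate 5: n = (-1, 0, 1, -1) → π⊥ ≈ (-1.70711, -1.70711); max(|x|,|y|,|x±y|/√2) = 2.41421 > 1.2 ⇒ ∉ W
candidate 6: n = (-1, -1, 0, -1) → π⊥ ≈ (-1.00000, -1.41421); max(|x|,|y|,|x±y|/√2) = 1.70711 > 1.2 ⇒ ∉ W
candidate 7: n = (2, 2, 2, -3) → π⊥ ≈ (-1.53553, -2.70711); max(|x|,|y|,|x±y|/√2) = 3.00000 > 1.2 ⇒ ∉ W
candidate 8: n = (3, -3, 2, -1) → π⊥ ≈ (+4.41421, -4.82843); max(|x|,|y|,|x±y|/√2) = 6.53553 > 1.2 ⇒ ∉ W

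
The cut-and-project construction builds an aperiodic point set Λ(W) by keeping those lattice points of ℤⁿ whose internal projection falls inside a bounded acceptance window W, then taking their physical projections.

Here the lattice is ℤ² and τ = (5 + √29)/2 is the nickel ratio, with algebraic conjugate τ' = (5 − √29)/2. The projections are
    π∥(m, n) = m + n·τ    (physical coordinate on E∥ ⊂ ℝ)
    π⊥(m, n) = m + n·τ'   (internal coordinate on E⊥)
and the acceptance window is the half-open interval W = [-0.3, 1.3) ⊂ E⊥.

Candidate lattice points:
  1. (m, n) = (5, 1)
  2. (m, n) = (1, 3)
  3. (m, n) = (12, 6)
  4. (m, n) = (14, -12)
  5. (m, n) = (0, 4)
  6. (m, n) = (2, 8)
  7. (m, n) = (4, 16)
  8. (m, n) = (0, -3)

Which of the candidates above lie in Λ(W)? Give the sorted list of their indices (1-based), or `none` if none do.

2, 6, 7, 8

τ' = (5−√29)/2 ≈ -0.192582.
candidate 1: (m,n)=(5,1) → π∥ = 5+1·τ ≈ 10.192582, π⊥ = 5+1·τ' ≈ 4.807418 ∉ [-0.3, 1.3) ⇒ out
candidate 2: (m,n)=(1,3) → π∥ = 1+3·τ ≈ 16.577747, π⊥ = 1+3·τ' ≈ 0.422253 ∈ [-0.3, 1.3) ⇒ IN Λ
candidate 3: (m,n)=(12,6) → π∥ = 12+6·τ ≈ 43.155494, π⊥ = 12+6·τ' ≈ 10.844506 ∉ [-0.3, 1.3) ⇒ out
candidate 4: (m,n)=(14,-12) → π∥ = 14-12·τ ≈ -48.310989, π⊥ = 14-12·τ' ≈ 16.310989 ∉ [-0.3, 1.3) ⇒ out
candidate 5: (m,n)=(0,4) → π∥ = 0+4·τ ≈ 20.770330, π⊥ = 0+4·τ' ≈ -0.770330 ∉ [-0.3, 1.3) ⇒ out
candidate 6: (m,n)=(2,8) → π∥ = 2+8·τ ≈ 43.540659, π⊥ = 2+8·τ' ≈ 0.459341 ∈ [-0.3, 1.3) ⇒ IN Λ
candidate 7: (m,n)=(4,16) → π∥ = 4+16·τ ≈ 87.081318, π⊥ = 4+16·τ' ≈ 0.918682 ∈ [-0.3, 1.3) ⇒ IN Λ
candidate 8: (m,n)=(0,-3) → π∥ = 0-3·τ ≈ -15.577747, π⊥ = 0-3·τ' ≈ 0.577747 ∈ [-0.3, 1.3) ⇒ IN Λ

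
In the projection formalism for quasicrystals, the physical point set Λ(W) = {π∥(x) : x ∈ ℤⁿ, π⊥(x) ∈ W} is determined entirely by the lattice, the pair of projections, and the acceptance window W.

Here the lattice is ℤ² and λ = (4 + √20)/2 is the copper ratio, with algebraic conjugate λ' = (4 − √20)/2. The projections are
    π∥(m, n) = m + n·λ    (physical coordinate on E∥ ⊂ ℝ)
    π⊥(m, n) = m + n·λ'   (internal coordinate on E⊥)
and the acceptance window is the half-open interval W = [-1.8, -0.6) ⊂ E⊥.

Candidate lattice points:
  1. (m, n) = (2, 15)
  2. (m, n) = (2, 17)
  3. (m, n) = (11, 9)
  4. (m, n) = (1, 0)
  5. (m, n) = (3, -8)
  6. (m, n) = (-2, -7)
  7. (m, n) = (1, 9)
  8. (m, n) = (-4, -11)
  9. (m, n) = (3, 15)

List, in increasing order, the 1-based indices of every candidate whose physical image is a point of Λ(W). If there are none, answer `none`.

1, 7, 8

λ' = (4−√20)/2 ≈ -0.2361.
[1] lift (2,15): star map gives -1.5410; window check -1.8 ≤ -1.5410 < -0.6 is true → IN Λ
[2] lift (2,17): star map gives -2.0132; window check -1.8 ≤ -2.0132 < -0.6 is false → out
[3] lift (11,9): star map gives 8.8754; window check -1.8 ≤ 8.8754 < -0.6 is false → out
[4] lift (1,0): star map gives 1.0000; window check -1.8 ≤ 1.0000 < -0.6 is false → out
[5] lift (3,-8): star map gives 4.8885; window check -1.8 ≤ 4.8885 < -0.6 is false → out
[6] lift (-2,-7): star map gives -0.3475; window check -1.8 ≤ -0.3475 < -0.6 is false → out
[7] lift (1,9): star map gives -1.1246; window check -1.8 ≤ -1.1246 < -0.6 is true → IN Λ
[8] lift (-4,-11): star map gives -1.4033; window check -1.8 ≤ -1.4033 < -0.6 is true → IN Λ
[9] lift (3,15): star map gives -0.5410; window check -1.8 ≤ -0.5410 < -0.6 is false → out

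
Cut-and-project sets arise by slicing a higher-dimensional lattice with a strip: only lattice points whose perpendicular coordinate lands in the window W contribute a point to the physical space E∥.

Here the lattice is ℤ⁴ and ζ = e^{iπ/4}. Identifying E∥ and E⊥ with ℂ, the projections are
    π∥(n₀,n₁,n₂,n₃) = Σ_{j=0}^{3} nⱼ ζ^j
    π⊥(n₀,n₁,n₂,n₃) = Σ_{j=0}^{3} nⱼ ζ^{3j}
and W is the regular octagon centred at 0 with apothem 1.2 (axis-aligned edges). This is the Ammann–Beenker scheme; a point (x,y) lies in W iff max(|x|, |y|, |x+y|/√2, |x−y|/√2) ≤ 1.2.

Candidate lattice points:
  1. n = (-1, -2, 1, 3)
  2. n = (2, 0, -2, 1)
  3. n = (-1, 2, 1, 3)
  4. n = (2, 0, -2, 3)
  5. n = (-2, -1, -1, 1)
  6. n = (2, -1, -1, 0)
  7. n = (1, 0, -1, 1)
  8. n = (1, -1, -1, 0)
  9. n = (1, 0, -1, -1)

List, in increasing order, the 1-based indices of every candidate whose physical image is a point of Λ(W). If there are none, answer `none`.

Internal map: ζ^{3j} for j=0..3 gives (1,0), (−√2/2,√2/2), (0,−1), (√2/2,√2/2).
#1 (-1, -2, 1, 3): internal (2.535534, -0.292893); octagon support 2.535534 vs apothem 1.2 → ∉ W
#2 (2, 0, -2, 1): internal (2.707107, 2.707107); octagon support 3.828427 vs apothem 1.2 → ∉ W
#3 (-1, 2, 1, 3): internal (-0.292893, 2.535534); octagon support 2.535534 vs apothem 1.2 → ∉ W
#4 (2, 0, -2, 3): internal (4.121320, 4.121320); octagon support 5.828427 vs apothem 1.2 → ∉ W
#5 (-2, -1, -1, 1): internal (-0.585786, 1.000000); octagon support 1.121320 vs apothem 1.2 → ∈ W
#6 (2, -1, -1, 0): internal (2.707107, 0.292893); octagon support 2.707107 vs apothem 1.2 → ∉ W
#7 (1, 0, -1, 1): internal (1.707107, 1.707107); octagon support 2.414214 vs apothem 1.2 → ∉ W
#8 (1, -1, -1, 0): internal (1.707107, 0.292893); octagon support 1.707107 vs apothem 1.2 → ∉ W
#9 (1, 0, -1, -1): internal (0.292893, 0.292893); octagon support 0.414214 vs apothem 1.2 → ∈ W

5, 9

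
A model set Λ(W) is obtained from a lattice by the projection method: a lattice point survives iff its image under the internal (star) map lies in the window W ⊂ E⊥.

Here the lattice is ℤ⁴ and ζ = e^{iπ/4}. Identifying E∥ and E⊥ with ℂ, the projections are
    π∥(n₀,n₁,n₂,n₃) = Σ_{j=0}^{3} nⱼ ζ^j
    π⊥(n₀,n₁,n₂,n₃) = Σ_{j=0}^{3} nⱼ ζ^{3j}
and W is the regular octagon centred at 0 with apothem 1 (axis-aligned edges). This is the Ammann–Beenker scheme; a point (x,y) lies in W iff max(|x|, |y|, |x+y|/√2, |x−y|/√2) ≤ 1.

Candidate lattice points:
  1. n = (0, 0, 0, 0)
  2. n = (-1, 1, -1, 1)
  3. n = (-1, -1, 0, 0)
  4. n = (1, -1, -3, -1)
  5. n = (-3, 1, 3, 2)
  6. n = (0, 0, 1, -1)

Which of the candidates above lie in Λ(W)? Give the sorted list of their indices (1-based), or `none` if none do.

1, 3

Internal map: ζ^{3j} for j=0..3 gives (1,0), (−√2/2,√2/2), (0,−1), (√2/2,√2/2).
candidate 1: n = (0, 0, 0, 0) → π⊥ ≈ (+0.0000, +0.0000); max(|x|,|y|,|x±y|/√2) = 0.0000 ≤ 1 ⇒ ∈ W
candidate 2: n = (-1, 1, -1, 1) → π⊥ ≈ (-1.0000, +2.4142); max(|x|,|y|,|x±y|/√2) = 2.4142 > 1 ⇒ ∉ W
candidate 3: n = (-1, -1, 0, 0) → π⊥ ≈ (-0.2929, -0.7071); max(|x|,|y|,|x±y|/√2) = 0.7071 ≤ 1 ⇒ ∈ W
candidate 4: n = (1, -1, -3, -1) → π⊥ ≈ (+1.0000, +1.5858); max(|x|,|y|,|x±y|/√2) = 1.8284 > 1 ⇒ ∉ W
candidate 5: n = (-3, 1, 3, 2) → π⊥ ≈ (-2.2929, -0.8787); max(|x|,|y|,|x±y|/√2) = 2.2929 > 1 ⇒ ∉ W
candidate 6: n = (0, 0, 1, -1) → π⊥ ≈ (-0.7071, -1.7071); max(|x|,|y|,|x±y|/√2) = 1.7071 > 1 ⇒ ∉ W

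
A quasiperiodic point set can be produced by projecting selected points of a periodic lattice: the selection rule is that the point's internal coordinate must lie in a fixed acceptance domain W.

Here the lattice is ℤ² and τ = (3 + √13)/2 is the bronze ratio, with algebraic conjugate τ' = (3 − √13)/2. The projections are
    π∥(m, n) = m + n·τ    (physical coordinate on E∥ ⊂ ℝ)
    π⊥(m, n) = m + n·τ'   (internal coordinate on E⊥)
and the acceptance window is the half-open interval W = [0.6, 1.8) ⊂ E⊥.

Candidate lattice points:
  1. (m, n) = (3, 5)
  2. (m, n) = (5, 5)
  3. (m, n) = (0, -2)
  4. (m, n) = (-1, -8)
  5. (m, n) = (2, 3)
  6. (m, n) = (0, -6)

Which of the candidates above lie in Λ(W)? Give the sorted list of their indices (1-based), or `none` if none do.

Numerically τ ≈ 3.302776 and τ' = −1/τ ≈ -0.302776.
[1] lift (3,5): star map gives 1.486122; window check 0.6 ≤ 1.486122 < 1.8 is true → IN Λ
[2] lift (5,5): star map gives 3.486122; window check 0.6 ≤ 3.486122 < 1.8 is false → out
[3] lift (0,-2): star map gives 0.605551; window check 0.6 ≤ 0.605551 < 1.8 is true → IN Λ
[4] lift (-1,-8): star map gives 1.422205; window check 0.6 ≤ 1.422205 < 1.8 is true → IN Λ
[5] lift (2,3): star map gives 1.091673; window check 0.6 ≤ 1.091673 < 1.8 is true → IN Λ
[6] lift (0,-6): star map gives 1.816654; window check 0.6 ≤ 1.816654 < 1.8 is false → out

1, 3, 4, 5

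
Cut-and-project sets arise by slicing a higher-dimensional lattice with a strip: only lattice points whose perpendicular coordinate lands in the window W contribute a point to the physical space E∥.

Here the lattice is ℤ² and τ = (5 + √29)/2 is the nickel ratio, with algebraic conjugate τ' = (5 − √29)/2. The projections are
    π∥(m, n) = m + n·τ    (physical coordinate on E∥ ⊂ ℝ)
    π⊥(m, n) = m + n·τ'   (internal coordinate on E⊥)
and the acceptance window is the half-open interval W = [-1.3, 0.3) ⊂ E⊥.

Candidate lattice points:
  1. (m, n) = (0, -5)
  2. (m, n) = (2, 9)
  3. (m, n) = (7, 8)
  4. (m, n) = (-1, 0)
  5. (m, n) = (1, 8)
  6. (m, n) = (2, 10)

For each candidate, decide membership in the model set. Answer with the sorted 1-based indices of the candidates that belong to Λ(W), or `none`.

τ' = (5−√29)/2 ≈ -0.19258.
#1 (0,-5): internal coord 0 + (-5)·τ' = +0.96291; +0.96291 ∉ [-1.3, 0.3) → out
#2 (2,9): internal coord 2 + (9)·τ' = +0.26676; +0.26676 ∈ [-1.3, 0.3) → IN Λ
#3 (7,8): internal coord 7 + (8)·τ' = +5.45934; +5.45934 ∉ [-1.3, 0.3) → out
#4 (-1,0): internal coord -1 + (0)·τ' = -1.00000; -1.00000 ∈ [-1.3, 0.3) → IN Λ
#5 (1,8): internal coord 1 + (8)·τ' = -0.54066; -0.54066 ∈ [-1.3, 0.3) → IN Λ
#6 (2,10): internal coord 2 + (10)·τ' = +0.07418; +0.07418 ∈ [-1.3, 0.3) → IN Λ

2, 4, 5, 6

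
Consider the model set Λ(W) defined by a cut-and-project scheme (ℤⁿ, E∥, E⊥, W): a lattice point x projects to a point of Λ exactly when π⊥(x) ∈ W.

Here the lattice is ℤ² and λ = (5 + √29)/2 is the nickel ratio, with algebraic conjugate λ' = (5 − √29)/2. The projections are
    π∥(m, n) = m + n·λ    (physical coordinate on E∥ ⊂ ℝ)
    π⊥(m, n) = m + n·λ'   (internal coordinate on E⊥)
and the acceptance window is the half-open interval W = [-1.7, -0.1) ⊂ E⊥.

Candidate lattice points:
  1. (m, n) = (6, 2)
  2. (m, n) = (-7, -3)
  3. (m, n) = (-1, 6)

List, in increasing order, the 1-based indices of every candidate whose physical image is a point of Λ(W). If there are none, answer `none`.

λ' = (5−√29)/2 ≈ -0.1926.
#1 (6,2): internal coord 6 + (2)·λ' = +5.6148; +5.6148 ∉ [-1.7, -0.1) → out
#2 (-7,-3): internal coord -7 + (-3)·λ' = -6.4223; -6.4223 ∉ [-1.7, -0.1) → out
#3 (-1,6): internal coord -1 + (6)·λ' = -2.1555; -2.1555 ∉ [-1.7, -0.1) → out

none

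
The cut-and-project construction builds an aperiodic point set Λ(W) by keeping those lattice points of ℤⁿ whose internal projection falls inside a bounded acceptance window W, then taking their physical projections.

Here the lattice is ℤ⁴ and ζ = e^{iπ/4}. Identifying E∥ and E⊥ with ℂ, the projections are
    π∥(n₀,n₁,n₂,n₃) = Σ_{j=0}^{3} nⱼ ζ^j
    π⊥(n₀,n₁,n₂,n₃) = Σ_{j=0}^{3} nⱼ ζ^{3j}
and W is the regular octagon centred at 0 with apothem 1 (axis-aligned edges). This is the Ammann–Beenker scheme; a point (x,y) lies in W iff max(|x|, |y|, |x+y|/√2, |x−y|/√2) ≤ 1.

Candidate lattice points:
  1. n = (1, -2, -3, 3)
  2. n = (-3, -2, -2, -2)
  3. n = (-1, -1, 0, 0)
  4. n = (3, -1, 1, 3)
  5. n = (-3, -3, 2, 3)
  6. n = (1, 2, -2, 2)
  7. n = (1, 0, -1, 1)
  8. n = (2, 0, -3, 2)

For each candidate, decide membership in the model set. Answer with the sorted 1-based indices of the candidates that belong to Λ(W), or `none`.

3

π⊥(n) = n₀ + n₁ζ³ + n₂ζ⁶ + n₃ζ⁹ where ζ = e^{iπ/4}.
#1 (1, -2, -3, 3): internal (4.53553, 3.70711); octagon support 5.82843 vs apothem 1 → ∉ W
#2 (-3, -2, -2, -2): internal (-3.00000, -0.82843); octagon support 3.00000 vs apothem 1 → ∉ W
#3 (-1, -1, 0, 0): internal (-0.29289, -0.70711); octagon support 0.70711 vs apothem 1 → ∈ W
#4 (3, -1, 1, 3): internal (5.82843, 0.41421); octagon support 5.82843 vs apothem 1 → ∉ W
#5 (-3, -3, 2, 3): internal (1.24264, -2.00000); octagon support 2.29289 vs apothem 1 → ∉ W
#6 (1, 2, -2, 2): internal (1.00000, 4.82843); octagon support 4.82843 vs apothem 1 → ∉ W
#7 (1, 0, -1, 1): internal (1.70711, 1.70711); octagon support 2.41421 vs apothem 1 → ∉ W
#8 (2, 0, -3, 2): internal (3.41421, 4.41421); octagon support 5.53553 vs apothem 1 → ∉ W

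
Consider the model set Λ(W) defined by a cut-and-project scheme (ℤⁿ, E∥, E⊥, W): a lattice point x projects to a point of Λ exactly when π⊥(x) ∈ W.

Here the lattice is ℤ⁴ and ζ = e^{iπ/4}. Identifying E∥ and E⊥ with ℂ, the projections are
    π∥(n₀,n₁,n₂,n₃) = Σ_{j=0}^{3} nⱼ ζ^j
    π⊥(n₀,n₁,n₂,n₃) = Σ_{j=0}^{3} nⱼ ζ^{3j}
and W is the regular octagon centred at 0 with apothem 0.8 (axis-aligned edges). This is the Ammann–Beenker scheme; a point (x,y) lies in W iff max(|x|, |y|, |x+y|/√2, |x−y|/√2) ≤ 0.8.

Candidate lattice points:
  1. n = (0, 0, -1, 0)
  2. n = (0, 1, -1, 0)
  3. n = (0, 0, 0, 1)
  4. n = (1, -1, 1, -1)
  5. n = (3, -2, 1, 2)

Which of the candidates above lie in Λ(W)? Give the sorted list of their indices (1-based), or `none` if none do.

none

π⊥(n) = n₀ + n₁ζ³ + n₂ζ⁶ + n₃ζ⁹ where ζ = e^{iπ/4}.
#1 (0, 0, -1, 0): internal (0.000000, 1.000000); octagon support 1.000000 vs apothem 0.8 → ∉ W
#2 (0, 1, -1, 0): internal (-0.707107, 1.707107); octagon support 1.707107 vs apothem 0.8 → ∉ W
#3 (0, 0, 0, 1): internal (0.707107, 0.707107); octagon support 1.000000 vs apothem 0.8 → ∉ W
#4 (1, -1, 1, -1): internal (1.000000, -2.414214); octagon support 2.414214 vs apothem 0.8 → ∉ W
#5 (3, -2, 1, 2): internal (5.828427, -1.000000); octagon support 5.828427 vs apothem 0.8 → ∉ W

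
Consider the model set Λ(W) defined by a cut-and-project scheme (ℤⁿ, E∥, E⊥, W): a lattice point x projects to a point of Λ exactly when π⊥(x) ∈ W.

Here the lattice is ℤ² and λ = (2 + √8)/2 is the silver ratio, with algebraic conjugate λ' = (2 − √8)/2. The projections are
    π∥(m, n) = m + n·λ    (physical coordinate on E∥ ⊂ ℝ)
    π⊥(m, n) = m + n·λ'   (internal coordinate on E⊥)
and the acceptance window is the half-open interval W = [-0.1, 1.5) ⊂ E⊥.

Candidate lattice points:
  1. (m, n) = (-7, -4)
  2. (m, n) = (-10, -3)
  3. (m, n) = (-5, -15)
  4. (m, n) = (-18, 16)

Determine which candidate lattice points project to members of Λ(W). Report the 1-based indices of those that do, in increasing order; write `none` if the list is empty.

3

Compute λ' = (2−√8)/2 = -0.414214, so π⊥(m,n) = m -0.414214·n.
#1 (-7,-4): internal coord -7 + (-4)·λ' = -5.343146; -5.343146 ∉ [-0.1, 1.5) → out
#2 (-10,-3): internal coord -10 + (-3)·λ' = -8.757359; -8.757359 ∉ [-0.1, 1.5) → out
#3 (-5,-15): internal coord -5 + (-15)·λ' = +1.213203; +1.213203 ∈ [-0.1, 1.5) → IN Λ
#4 (-18,16): internal coord -18 + (16)·λ' = -24.627417; -24.627417 ∉ [-0.1, 1.5) → out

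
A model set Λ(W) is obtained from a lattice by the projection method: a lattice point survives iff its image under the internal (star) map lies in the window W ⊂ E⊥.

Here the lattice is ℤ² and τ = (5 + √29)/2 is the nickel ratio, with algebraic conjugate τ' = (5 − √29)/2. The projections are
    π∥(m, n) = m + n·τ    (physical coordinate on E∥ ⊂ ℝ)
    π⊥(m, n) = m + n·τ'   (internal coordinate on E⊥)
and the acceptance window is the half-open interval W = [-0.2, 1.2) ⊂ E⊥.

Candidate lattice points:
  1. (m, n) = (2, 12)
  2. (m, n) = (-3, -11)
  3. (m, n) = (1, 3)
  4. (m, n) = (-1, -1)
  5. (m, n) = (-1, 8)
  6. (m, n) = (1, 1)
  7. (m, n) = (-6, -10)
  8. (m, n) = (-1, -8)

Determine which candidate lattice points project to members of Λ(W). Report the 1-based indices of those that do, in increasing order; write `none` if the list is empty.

Numerically τ ≈ 5.1926 and τ' = −1/τ ≈ -0.1926.
#1 (2,12): internal coord 2 + (12)·τ' = -0.3110; -0.3110 ∉ [-0.2, 1.2) → out
#2 (-3,-11): internal coord -3 + (-11)·τ' = -0.8816; -0.8816 ∉ [-0.2, 1.2) → out
#3 (1,3): internal coord 1 + (3)·τ' = +0.4223; +0.4223 ∈ [-0.2, 1.2) → IN Λ
#4 (-1,-1): internal coord -1 + (-1)·τ' = -0.8074; -0.8074 ∉ [-0.2, 1.2) → out
#5 (-1,8): internal coord -1 + (8)·τ' = -2.5407; -2.5407 ∉ [-0.2, 1.2) → out
#6 (1,1): internal coord 1 + (1)·τ' = +0.8074; +0.8074 ∈ [-0.2, 1.2) → IN Λ
#7 (-6,-10): internal coord -6 + (-10)·τ' = -4.0742; -4.0742 ∉ [-0.2, 1.2) → out
#8 (-1,-8): internal coord -1 + (-8)·τ' = +0.5407; +0.5407 ∈ [-0.2, 1.2) → IN Λ

3, 6, 8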